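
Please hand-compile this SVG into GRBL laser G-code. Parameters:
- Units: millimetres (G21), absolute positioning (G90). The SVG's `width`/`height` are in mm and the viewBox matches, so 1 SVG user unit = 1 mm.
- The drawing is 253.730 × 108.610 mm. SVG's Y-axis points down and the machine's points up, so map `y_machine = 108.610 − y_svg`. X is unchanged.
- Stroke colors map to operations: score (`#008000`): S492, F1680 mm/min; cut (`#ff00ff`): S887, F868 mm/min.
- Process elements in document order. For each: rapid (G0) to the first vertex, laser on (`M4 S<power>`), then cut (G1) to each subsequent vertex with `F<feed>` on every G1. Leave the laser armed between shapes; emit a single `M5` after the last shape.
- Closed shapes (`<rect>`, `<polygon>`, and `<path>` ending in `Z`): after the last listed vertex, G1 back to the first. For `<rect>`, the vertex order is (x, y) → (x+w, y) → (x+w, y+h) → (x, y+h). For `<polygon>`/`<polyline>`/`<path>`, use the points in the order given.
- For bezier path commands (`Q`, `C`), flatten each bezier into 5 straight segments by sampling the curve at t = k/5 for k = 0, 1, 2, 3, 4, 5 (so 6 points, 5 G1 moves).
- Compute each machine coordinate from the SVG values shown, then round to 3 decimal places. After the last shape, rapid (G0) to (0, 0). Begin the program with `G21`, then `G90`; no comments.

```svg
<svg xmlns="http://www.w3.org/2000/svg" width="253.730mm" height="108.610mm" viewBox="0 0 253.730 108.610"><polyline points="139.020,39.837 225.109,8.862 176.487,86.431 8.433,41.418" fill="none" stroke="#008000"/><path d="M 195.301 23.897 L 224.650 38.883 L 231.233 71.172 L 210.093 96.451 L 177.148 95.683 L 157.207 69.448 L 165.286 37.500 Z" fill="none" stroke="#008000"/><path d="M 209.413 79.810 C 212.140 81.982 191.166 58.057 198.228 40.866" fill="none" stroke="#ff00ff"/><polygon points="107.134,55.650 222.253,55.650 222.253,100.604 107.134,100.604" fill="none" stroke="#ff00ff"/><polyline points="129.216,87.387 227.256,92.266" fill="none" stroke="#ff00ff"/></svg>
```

G21
G90
G0 X139.020 Y68.773
M4 S492
G1 X225.109 Y99.748 F1680
G1 X176.487 Y22.179 F1680
G1 X8.433 Y67.192 F1680
G0 X195.301 Y84.713
M4 S492
G1 X224.650 Y69.727 F1680
G1 X231.233 Y37.438 F1680
G1 X210.093 Y12.159 F1680
G1 X177.148 Y12.927 F1680
G1 X157.207 Y39.162 F1680
G1 X165.286 Y71.110 F1680
G1 X195.301 Y84.713 F1680
G0 X209.413 Y28.800
M4 S887
G1 X208.619 Y30.366 F868
G1 X204.620 Y36.619 F868
G1 X199.900 Y45.984 F868
G1 X196.941 Y56.884 F868
G1 X198.228 Y67.744 F868
G0 X107.134 Y52.960
M4 S887
G1 X222.253 Y52.960 F868
G1 X222.253 Y8.006 F868
G1 X107.134 Y8.006 F868
G1 X107.134 Y52.960 F868
G0 X129.216 Y21.223
M4 S887
G1 X227.256 Y16.344 F868
M5
G0 X0.000 Y0.000

viewBox `0 0 253.730 108.610` with mm width/height → 1 unit = 1 mm. Flip: y_m = 108.610 − y_svg.

**Shape 1** — `<polyline>` open polyline, stroke `#008000` → score (S492, F1680). Machine vertices: (139.020,68.773) → (225.109,99.748) → (176.487,22.179) → (8.433,67.192). Open path.

**Shape 2** — `<path>` regular polygon, stroke `#008000` → score (S492, F1680). Machine vertices: (195.301,84.713) → (224.650,69.727) → (231.233,37.438) → (210.093,12.159) → (177.148,12.927) → (157.207,39.162) → (165.286,71.110) → (195.301,84.713). Closed: final G1 returns to the first vertex.

**Shape 3** — `<path>` cubic bezier, stroke `#ff00ff` → cut (S887, F868). Control points (SVG): P0=(209.413,79.810), P1=(212.140,81.982), P2=(191.166,58.057), P3=(198.228,40.866); sampled at t=k/5. Machine vertices: (209.413,28.800) → (208.619,30.366) → (204.620,36.619) → (199.900,45.984) → (196.941,56.884) → (198.228,67.744). Open path.

**Shape 4** — `<polygon>` rectangle, stroke `#ff00ff` → cut (S887, F868). Machine vertices: (107.134,52.960) → (222.253,52.960) → (222.253,8.006) → (107.134,8.006) → (107.134,52.960). Closed: final G1 returns to the first vertex.

**Shape 5** — `<polyline>` line segment, stroke `#ff00ff` → cut (S887, F868). Machine vertices: (129.216,21.223) → (227.256,16.344). Open path.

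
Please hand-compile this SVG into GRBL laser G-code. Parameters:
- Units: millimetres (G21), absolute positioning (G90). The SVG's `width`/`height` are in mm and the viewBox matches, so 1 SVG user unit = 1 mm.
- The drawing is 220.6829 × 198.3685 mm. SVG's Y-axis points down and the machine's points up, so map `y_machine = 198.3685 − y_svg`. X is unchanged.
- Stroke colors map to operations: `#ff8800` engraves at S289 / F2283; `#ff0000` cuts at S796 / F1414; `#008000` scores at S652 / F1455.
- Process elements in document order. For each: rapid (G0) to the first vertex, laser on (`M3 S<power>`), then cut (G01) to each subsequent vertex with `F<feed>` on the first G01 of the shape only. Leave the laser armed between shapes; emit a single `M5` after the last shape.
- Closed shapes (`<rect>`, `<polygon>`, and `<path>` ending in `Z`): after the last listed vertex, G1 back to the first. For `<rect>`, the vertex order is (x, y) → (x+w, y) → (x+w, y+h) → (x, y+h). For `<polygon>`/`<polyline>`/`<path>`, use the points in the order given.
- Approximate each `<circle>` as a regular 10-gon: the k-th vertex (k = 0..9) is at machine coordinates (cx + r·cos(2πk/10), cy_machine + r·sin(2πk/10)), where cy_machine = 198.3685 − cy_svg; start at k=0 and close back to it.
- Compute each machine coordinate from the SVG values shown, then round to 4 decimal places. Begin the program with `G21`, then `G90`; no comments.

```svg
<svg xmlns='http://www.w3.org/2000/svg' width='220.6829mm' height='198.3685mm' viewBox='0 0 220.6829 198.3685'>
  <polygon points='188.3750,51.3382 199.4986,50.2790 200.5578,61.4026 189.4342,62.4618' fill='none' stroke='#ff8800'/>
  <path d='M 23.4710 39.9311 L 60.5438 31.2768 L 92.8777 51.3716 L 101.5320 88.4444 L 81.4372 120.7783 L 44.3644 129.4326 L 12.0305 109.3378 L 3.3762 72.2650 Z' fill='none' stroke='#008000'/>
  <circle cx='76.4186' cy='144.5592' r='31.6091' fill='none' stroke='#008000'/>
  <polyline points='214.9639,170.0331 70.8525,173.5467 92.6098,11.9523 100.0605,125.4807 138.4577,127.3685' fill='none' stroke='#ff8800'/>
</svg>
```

G21
G90
G0 X188.3750 Y147.0303
M3 S289
G01 X199.4986 Y148.0895 F2283
G01 X200.5578 Y136.9659
G01 X189.4342 Y135.9067
G01 X188.3750 Y147.0303
G0 X23.4710 Y158.4374
M3 S652
G01 X60.5438 Y167.0917 F1455
G01 X92.8777 Y146.9969
G01 X101.5320 Y109.9241
G01 X81.4372 Y77.5902
G01 X44.3644 Y68.9359
G01 X12.0305 Y89.0307
G01 X3.3762 Y126.1035
G01 X23.4710 Y158.4374
G0 X108.0277 Y53.8093
M3 S652
G01 X101.9909 Y72.3887 F1455
G01 X86.1863 Y83.8713
G01 X66.6509 Y83.8713
G01 X50.8463 Y72.3887
G01 X44.8095 Y53.8093
G01 X50.8463 Y35.2299
G01 X66.6509 Y23.7473
G01 X86.1863 Y23.7473
G01 X101.9909 Y35.2299
G01 X108.0277 Y53.8093
G0 X214.9639 Y28.3354
M3 S289
G01 X70.8525 Y24.8218 F2283
G01 X92.6098 Y186.4162
G01 X100.0605 Y72.8878
G01 X138.4577 Y71.0000
M5

viewBox `0 0 220.6829 198.3685` with mm width/height → 1 unit = 1 mm. Flip: y_m = 198.3685 − y_svg.

**Shape 1** — `<polygon>` regular polygon, stroke `#ff8800` → engrave (S289, F2283). Machine vertices: (188.3750,147.0303) → (199.4986,148.0895) → (200.5578,136.9659) → (189.4342,135.9067) → (188.3750,147.0303). Closed: final G1 returns to the first vertex.

**Shape 2** — `<path>` regular polygon, stroke `#008000` → score (S652, F1455). Machine vertices: (23.4710,158.4374) → (60.5438,167.0917) → (92.8777,146.9969) → (101.5320,109.9241) → (81.4372,77.5902) → (44.3644,68.9359) → (12.0305,89.0307) → (3.3762,126.1035) → (23.4710,158.4374). Closed: final G1 returns to the first vertex.

**Shape 3** — `<circle>` circle, stroke `#008000` → score (S652, F1455). Machine vertices: (108.0277,53.8093) → (101.9909,72.3887) → (86.1863,83.8713) → (66.6509,83.8713) → (50.8463,72.3887) → (44.8095,53.8093) → (50.8463,35.2299) → (66.6509,23.7473) → (86.1863,23.7473) → (101.9909,35.2299) → (108.0277,53.8093). Closed: final G1 returns to the first vertex.

**Shape 4** — `<polyline>` open polyline, stroke `#ff8800` → engrave (S289, F2283). Machine vertices: (214.9639,28.3354) → (70.8525,24.8218) → (92.6098,186.4162) → (100.0605,72.8878) → (138.4577,71.0000). Open path.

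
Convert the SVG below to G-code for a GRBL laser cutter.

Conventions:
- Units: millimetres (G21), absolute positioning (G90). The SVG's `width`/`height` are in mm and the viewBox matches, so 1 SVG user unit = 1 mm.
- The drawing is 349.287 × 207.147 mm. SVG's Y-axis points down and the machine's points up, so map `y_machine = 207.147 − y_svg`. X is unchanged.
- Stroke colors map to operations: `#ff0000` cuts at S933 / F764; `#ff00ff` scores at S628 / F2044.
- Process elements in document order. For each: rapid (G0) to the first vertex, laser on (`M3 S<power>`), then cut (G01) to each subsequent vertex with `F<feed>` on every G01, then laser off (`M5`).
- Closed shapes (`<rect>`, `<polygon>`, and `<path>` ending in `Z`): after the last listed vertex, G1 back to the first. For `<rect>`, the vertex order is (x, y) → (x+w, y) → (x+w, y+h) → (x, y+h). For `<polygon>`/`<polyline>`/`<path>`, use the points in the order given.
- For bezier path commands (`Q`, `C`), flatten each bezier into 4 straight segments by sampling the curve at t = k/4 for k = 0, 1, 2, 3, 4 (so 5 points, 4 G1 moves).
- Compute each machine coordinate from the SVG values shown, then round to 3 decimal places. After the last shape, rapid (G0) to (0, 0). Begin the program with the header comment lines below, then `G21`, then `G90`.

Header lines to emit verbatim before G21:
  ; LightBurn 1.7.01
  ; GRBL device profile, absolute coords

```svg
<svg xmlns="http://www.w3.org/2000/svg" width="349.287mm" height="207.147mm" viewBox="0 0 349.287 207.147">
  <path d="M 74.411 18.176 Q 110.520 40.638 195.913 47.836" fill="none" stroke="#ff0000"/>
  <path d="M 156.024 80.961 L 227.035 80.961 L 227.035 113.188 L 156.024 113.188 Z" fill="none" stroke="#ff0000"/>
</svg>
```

; LightBurn 1.7.01
; GRBL device profile, absolute coords
G21
G90
G0 X74.411 Y188.971
M3 S933
G01 X95.546 Y178.694 F764
G01 X122.841 Y170.325 F764
G01 X156.297 Y163.864 F764
G01 X195.913 Y159.311 F764
M5
G0 X156.024 Y126.186
M3 S933
G01 X227.035 Y126.186 F764
G01 X227.035 Y93.959 F764
G01 X156.024 Y93.959 F764
G01 X156.024 Y126.186 F764
M5
G0 X0.000 Y0.000

Since the viewBox matches the mm dimensions, user units are millimetres directly. The only transform is the Y-flip y_m = 207.147 − y_svg.

Shape 1 is a quadratic bezier drawn with `<path>`. Its stroke #ff0000 means cut at S933, F764. After flipping Y the toolpath is (74.411,188.971) → (95.546,178.694) → (122.841,170.325) → (156.297,163.864) → (195.913,159.311).

Shape 2 is a rectangle drawn with `<path>`. Its stroke #ff0000 means cut at S933, F764. After flipping Y the toolpath is (156.024,126.186) → (227.035,126.186) → (227.035,93.959) → (156.024,93.959) → (156.024,126.186), returning to the start.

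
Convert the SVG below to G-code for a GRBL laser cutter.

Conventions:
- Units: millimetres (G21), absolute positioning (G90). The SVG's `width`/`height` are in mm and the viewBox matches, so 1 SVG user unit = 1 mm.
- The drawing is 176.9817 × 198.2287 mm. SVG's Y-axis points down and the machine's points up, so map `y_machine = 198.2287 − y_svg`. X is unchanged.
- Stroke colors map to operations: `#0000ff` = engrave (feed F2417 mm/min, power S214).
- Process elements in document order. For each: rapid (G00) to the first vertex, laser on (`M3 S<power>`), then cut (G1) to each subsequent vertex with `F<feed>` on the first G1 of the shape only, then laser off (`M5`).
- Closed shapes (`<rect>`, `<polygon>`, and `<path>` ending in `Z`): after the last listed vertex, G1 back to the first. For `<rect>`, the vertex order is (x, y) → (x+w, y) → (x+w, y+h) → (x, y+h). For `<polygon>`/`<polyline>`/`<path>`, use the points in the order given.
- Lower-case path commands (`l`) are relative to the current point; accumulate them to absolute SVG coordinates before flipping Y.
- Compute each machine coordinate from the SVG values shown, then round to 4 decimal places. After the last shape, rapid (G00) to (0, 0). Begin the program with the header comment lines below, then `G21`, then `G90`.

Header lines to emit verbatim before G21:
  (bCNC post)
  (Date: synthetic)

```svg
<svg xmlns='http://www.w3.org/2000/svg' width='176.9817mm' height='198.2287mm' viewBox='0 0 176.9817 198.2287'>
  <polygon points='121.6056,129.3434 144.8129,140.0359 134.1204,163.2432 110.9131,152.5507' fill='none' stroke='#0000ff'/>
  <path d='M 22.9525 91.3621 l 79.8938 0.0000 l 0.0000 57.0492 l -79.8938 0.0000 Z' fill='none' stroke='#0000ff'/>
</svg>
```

(bCNC post)
(Date: synthetic)
G21
G90
G00 X121.6056 Y68.8853
M3 S214
G1 X144.8129 Y58.1928 F2417
G1 X134.1204 Y34.9855
G1 X110.9131 Y45.6780
G1 X121.6056 Y68.8853
M5
G00 X22.9525 Y106.8666
M3 S214
G1 X102.8463 Y106.8666 F2417
G1 X102.8463 Y49.8174
G1 X22.9525 Y49.8174
G1 X22.9525 Y106.8666
M5
G00 X0.0000 Y0.0000

viewBox `0 0 176.9817 198.2287` with mm width/height → 1 unit = 1 mm. Flip: y_m = 198.2287 − y_svg.

**Shape 1** — `<polygon>` regular polygon, stroke `#0000ff` → engrave (S214, F2417). Machine vertices: (121.6056,68.8853) → (144.8129,58.1928) → (134.1204,34.9855) → (110.9131,45.6780) → (121.6056,68.8853). Closed: final G1 returns to the first vertex.

**Shape 2** — `<path>` rectangle, stroke `#0000ff` → engrave (S214, F2417). Machine vertices: (22.9525,106.8666) → (102.8463,106.8666) → (102.8463,49.8174) → (22.9525,49.8174) → (22.9525,106.8666). Closed: final G1 returns to the first vertex.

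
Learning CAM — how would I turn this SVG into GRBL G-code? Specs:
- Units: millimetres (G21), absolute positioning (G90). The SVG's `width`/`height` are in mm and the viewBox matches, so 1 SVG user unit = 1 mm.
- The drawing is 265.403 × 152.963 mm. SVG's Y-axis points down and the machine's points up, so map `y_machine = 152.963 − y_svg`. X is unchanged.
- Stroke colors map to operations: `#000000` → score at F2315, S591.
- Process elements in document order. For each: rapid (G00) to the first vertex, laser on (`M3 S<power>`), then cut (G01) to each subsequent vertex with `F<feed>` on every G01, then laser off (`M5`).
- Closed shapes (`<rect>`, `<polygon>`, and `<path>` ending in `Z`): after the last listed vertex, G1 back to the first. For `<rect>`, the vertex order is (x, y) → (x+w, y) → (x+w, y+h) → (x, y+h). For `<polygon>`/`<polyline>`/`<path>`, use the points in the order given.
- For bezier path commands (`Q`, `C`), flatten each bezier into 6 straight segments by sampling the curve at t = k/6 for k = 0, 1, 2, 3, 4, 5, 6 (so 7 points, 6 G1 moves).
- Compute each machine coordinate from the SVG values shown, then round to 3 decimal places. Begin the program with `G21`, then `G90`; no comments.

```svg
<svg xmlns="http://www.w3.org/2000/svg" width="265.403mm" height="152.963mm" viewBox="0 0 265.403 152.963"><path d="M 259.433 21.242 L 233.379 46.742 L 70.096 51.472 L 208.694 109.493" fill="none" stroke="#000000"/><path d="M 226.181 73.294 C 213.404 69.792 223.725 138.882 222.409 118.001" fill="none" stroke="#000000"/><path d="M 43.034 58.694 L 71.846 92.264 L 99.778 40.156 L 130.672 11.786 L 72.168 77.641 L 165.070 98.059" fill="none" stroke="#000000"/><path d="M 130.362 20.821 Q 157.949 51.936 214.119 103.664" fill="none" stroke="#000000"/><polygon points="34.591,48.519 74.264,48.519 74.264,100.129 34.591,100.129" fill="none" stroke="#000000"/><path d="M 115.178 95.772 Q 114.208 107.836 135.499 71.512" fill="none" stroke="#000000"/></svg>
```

Since the viewBox matches the mm dimensions, user units are millimetres directly. The only transform is the Y-flip y_m = 152.963 − y_svg.

Shape 1 is a open polyline drawn with `<path>`. Its stroke #000000 means score at S591, F2315. After flipping Y the toolpath is (259.433,131.721) → (233.379,106.221) → (70.096,101.491) → (208.694,43.470).

Shape 2 is a cubic bezier drawn with `<path>`. Its stroke #000000 means score at S591, F2315. After flipping Y the toolpath is (226.181,79.669) → (221.557,76.123) → (219.817,64.995) → (219.997,50.798) → (221.132,38.050) → (222.258,31.266) → (222.409,34.962).

Shape 3 is a open polyline drawn with `<path>`. Its stroke #000000 means score at S591, F2315. After flipping Y the toolpath is (43.034,94.269) → (71.846,60.699) → (99.778,112.807) → (130.672,141.177) → (72.168,75.322) → (165.070,54.904).

Shape 4 is a quadratic bezier drawn with `<path>`. Its stroke #000000 means score at S591, F2315. After flipping Y the toolpath is (130.362,132.142) → (140.352,121.198) → (151.929,109.108) → (165.095,95.874) → (179.848,81.494) → (196.190,65.969) → (214.119,49.299).

Shape 5 is a rectangle drawn with `<polygon>`. Its stroke #000000 means score at S591, F2315. After flipping Y the toolpath is (34.591,104.444) → (74.264,104.444) → (74.264,52.834) → (34.591,52.834) → (34.591,104.444), returning to the start.

Shape 6 is a quadratic bezier drawn with `<path>`. Its stroke #000000 means score at S591, F2315. After flipping Y the toolpath is (115.178,57.191) → (115.473,54.514) → (117.005,54.525) → (119.773,57.224) → (123.778,62.611) → (129.020,70.687) → (135.499,81.451).

G21
G90
G00 X259.433 Y131.721
M3 S591
G01 X233.379 Y106.221 F2315
G01 X70.096 Y101.491 F2315
G01 X208.694 Y43.470 F2315
M5
G00 X226.181 Y79.669
M3 S591
G01 X221.557 Y76.123 F2315
G01 X219.817 Y64.995 F2315
G01 X219.997 Y50.798 F2315
G01 X221.132 Y38.050 F2315
G01 X222.258 Y31.266 F2315
G01 X222.409 Y34.962 F2315
M5
G00 X43.034 Y94.269
M3 S591
G01 X71.846 Y60.699 F2315
G01 X99.778 Y112.807 F2315
G01 X130.672 Y141.177 F2315
G01 X72.168 Y75.322 F2315
G01 X165.070 Y54.904 F2315
M5
G00 X130.362 Y132.142
M3 S591
G01 X140.352 Y121.198 F2315
G01 X151.929 Y109.108 F2315
G01 X165.095 Y95.874 F2315
G01 X179.848 Y81.494 F2315
G01 X196.190 Y65.969 F2315
G01 X214.119 Y49.299 F2315
M5
G00 X34.591 Y104.444
M3 S591
G01 X74.264 Y104.444 F2315
G01 X74.264 Y52.834 F2315
G01 X34.591 Y52.834 F2315
G01 X34.591 Y104.444 F2315
M5
G00 X115.178 Y57.191
M3 S591
G01 X115.473 Y54.514 F2315
G01 X117.005 Y54.525 F2315
G01 X119.773 Y57.224 F2315
G01 X123.778 Y62.611 F2315
G01 X129.020 Y70.687 F2315
G01 X135.499 Y81.451 F2315
M5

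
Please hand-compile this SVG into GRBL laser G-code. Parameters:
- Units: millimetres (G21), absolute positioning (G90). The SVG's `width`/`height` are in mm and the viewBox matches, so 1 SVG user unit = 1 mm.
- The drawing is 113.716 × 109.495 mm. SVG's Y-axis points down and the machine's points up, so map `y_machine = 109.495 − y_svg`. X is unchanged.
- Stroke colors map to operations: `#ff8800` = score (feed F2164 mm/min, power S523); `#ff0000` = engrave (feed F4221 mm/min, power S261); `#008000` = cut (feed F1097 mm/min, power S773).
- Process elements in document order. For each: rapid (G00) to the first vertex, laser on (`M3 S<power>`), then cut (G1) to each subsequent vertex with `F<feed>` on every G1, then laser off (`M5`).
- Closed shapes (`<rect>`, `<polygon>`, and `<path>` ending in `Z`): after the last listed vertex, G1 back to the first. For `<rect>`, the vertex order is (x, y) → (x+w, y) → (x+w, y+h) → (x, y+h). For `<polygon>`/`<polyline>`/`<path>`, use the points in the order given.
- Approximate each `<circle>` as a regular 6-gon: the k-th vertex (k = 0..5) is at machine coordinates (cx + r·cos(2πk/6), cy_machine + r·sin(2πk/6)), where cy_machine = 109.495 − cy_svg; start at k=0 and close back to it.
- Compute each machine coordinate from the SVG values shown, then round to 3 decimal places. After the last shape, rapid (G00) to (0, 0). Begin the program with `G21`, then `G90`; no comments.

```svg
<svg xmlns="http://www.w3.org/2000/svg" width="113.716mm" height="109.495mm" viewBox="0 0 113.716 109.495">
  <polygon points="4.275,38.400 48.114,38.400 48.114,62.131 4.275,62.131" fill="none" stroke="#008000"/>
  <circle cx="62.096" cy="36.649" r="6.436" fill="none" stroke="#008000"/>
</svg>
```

1 u = 1 mm; y_m = 109.495 − y.

[1] `<polygon>` rectangle, #008000→cut S773 F1097: (4.275,71.095) → (48.114,71.095) → (48.114,47.364) → (4.275,47.364) → (4.275,71.095) (closed)

[2] `<circle>` circle, #008000→cut S773 F1097: (68.532,72.846) → (65.314,78.420) → (58.878,78.420) → (55.660,72.846) → (58.878,67.272) → (65.314,67.272) → (68.532,72.846) (closed)

G21
G90
G00 X4.275 Y71.095
M3 S773
G1 X48.114 Y71.095 F1097
G1 X48.114 Y47.364 F1097
G1 X4.275 Y47.364 F1097
G1 X4.275 Y71.095 F1097
M5
G00 X68.532 Y72.846
M3 S773
G1 X65.314 Y78.420 F1097
G1 X58.878 Y78.420 F1097
G1 X55.660 Y72.846 F1097
G1 X58.878 Y67.272 F1097
G1 X65.314 Y67.272 F1097
G1 X68.532 Y72.846 F1097
M5
G00 X0.000 Y0.000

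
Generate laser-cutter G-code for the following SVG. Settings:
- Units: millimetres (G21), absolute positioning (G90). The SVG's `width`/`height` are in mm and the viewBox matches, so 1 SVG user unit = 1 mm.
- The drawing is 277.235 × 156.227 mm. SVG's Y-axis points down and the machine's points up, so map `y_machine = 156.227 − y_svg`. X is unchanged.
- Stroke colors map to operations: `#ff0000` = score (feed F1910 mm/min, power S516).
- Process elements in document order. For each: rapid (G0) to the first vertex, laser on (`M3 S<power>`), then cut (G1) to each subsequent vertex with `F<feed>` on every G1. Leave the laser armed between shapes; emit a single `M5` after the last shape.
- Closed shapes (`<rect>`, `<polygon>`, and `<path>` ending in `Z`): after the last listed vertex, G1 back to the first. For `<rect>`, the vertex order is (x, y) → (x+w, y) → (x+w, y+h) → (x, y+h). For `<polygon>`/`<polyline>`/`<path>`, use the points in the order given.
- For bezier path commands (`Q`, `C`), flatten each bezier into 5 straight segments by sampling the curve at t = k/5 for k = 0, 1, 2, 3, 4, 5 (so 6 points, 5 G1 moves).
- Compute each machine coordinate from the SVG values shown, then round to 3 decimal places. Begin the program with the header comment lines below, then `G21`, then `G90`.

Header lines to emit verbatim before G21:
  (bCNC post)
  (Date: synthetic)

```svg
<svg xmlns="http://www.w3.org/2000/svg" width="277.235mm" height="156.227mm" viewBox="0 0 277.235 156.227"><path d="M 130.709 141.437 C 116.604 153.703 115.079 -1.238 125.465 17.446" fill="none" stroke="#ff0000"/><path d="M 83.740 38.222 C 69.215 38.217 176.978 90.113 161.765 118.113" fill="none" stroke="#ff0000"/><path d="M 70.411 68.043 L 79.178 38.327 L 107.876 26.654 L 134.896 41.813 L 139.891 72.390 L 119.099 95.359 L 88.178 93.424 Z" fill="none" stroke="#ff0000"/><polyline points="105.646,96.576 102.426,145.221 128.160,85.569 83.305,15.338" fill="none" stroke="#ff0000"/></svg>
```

viewBox `0 0 277.235 156.227` with mm width/height → 1 unit = 1 mm. Flip: y_m = 156.227 − y_svg.

**Shape 1** — `<path>` cubic bezier, stroke `#ff0000` → score (S516, F1910). Control points (SVG): P0=(130.709,141.437), P1=(116.604,153.703), P2=(115.079,-1.238), P3=(125.465,17.446); sampled at t=k/5. Machine vertices: (130.709,14.790) → (123.750,24.769) → (119.779,58.517) → (118.762,99.675) → (120.668,131.883) → (125.465,138.781). Open path.

**Shape 2** — `<path>` cubic bezier, stroke `#ff0000` → score (S516, F1910). Control points (SVG): P0=(83.740,38.222), P1=(69.215,38.217), P2=(176.978,90.113), P3=(161.765,118.113); sampled at t=k/5. Machine vertices: (83.740,118.005) → (87.737,112.386) → (109.311,97.950) → (136.689,78.333) → (158.098,57.175) → (161.765,38.114). Open path.

**Shape 3** — `<path>` regular polygon, stroke `#ff0000` → score (S516, F1910). Machine vertices: (70.411,88.184) → (79.178,117.900) → (107.876,129.573) → (134.896,114.414) → (139.891,83.837) → (119.099,60.868) → (88.178,62.803) → (70.411,88.184). Closed: final G1 returns to the first vertex.

**Shape 4** — `<polyline>` open polyline, stroke `#ff0000` → score (S516, F1910). Machine vertices: (105.646,59.651) → (102.426,11.006) → (128.160,70.658) → (83.305,140.889). Open path.

(bCNC post)
(Date: synthetic)
G21
G90
G0 X130.709 Y14.790
M3 S516
G1 X123.750 Y24.769 F1910
G1 X119.779 Y58.517 F1910
G1 X118.762 Y99.675 F1910
G1 X120.668 Y131.883 F1910
G1 X125.465 Y138.781 F1910
G0 X83.740 Y118.005
M3 S516
G1 X87.737 Y112.386 F1910
G1 X109.311 Y97.950 F1910
G1 X136.689 Y78.333 F1910
G1 X158.098 Y57.175 F1910
G1 X161.765 Y38.114 F1910
G0 X70.411 Y88.184
M3 S516
G1 X79.178 Y117.900 F1910
G1 X107.876 Y129.573 F1910
G1 X134.896 Y114.414 F1910
G1 X139.891 Y83.837 F1910
G1 X119.099 Y60.868 F1910
G1 X88.178 Y62.803 F1910
G1 X70.411 Y88.184 F1910
G0 X105.646 Y59.651
M3 S516
G1 X102.426 Y11.006 F1910
G1 X128.160 Y70.658 F1910
G1 X83.305 Y140.889 F1910
M5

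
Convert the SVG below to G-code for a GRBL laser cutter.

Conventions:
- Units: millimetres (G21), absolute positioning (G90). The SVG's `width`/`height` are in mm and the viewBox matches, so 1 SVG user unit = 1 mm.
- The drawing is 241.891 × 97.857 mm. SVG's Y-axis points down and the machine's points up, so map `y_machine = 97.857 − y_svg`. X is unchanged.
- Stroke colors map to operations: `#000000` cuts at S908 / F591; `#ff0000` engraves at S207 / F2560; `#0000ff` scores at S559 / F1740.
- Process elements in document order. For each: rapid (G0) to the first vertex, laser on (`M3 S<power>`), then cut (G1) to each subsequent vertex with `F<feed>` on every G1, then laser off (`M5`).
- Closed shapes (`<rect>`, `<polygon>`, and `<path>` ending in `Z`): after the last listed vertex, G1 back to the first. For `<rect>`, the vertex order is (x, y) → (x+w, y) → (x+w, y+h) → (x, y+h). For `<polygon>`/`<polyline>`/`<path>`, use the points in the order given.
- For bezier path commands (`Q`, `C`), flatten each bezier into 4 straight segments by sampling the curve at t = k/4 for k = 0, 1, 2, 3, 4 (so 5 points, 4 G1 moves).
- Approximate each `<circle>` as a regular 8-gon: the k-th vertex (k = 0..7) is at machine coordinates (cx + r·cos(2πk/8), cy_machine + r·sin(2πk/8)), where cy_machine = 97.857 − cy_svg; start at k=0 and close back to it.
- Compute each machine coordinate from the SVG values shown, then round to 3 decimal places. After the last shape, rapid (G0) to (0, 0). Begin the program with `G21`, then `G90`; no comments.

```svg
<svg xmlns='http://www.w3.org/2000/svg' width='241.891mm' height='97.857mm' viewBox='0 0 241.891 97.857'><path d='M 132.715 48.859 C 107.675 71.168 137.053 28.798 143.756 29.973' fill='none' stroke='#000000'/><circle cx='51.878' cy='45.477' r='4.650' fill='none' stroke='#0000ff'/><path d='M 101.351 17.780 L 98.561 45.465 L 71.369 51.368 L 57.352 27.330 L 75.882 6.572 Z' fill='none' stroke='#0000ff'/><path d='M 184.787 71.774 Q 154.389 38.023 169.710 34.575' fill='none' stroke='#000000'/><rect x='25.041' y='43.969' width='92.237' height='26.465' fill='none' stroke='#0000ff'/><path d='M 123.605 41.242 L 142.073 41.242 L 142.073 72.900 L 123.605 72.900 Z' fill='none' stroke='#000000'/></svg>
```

G21
G90
G0 X132.715 Y48.998
M3 S908
G1 X122.934 Y42.703 F591
G1 X126.332 Y50.516 F591
G1 X135.682 Y62.292 F591
G1 X143.756 Y67.884 F591
M5
G0 X56.528 Y52.380
M3 S559
G1 X55.166 Y55.668 F1740
G1 X51.878 Y57.030 F1740
G1 X48.590 Y55.668 F1740
G1 X47.228 Y52.380 F1740
G1 X48.590 Y49.092 F1740
G1 X51.878 Y47.730 F1740
G1 X55.166 Y49.092 F1740
G1 X56.528 Y52.380 F1740
M5
G0 X101.351 Y80.077
M3 S559
G1 X98.561 Y52.392 F1740
G1 X71.369 Y46.489 F1740
G1 X57.352 Y70.527 F1740
G1 X75.882 Y91.285 F1740
G1 X101.351 Y80.077 F1740
M5
G0 X184.787 Y26.083
M3 S908
G1 X172.445 Y41.065 F591
G1 X165.819 Y52.258 F591
G1 X164.907 Y59.664 F591
G1 X169.710 Y63.282 F591
M5
G0 X25.041 Y53.888
M3 S559
G1 X117.278 Y53.888 F1740
G1 X117.278 Y27.423 F1740
G1 X25.041 Y27.423 F1740
G1 X25.041 Y53.888 F1740
M5
G0 X123.605 Y56.615
M3 S908
G1 X142.073 Y56.615 F591
G1 X142.073 Y24.957 F591
G1 X123.605 Y24.957 F591
G1 X123.605 Y56.615 F591
M5
G0 X0.000 Y0.000

Since the viewBox matches the mm dimensions, user units are millimetres directly. The only transform is the Y-flip y_m = 97.857 − y_svg.

Shape 1 is a cubic bezier drawn with `<path>`. Its stroke #000000 means cut at S908, F591. After flipping Y the toolpath is (132.715,48.998) → (122.934,42.703) → (126.332,50.516) → (135.682,62.292) → (143.756,67.884).

Shape 2 is a circle drawn with `<circle>`. Its stroke #0000ff means score at S559, F1740. After flipping Y the toolpath is (56.528,52.380) → (55.166,55.668) → (51.878,57.030) → (48.590,55.668) → (47.228,52.380) → (48.590,49.092) → (51.878,47.730) → (55.166,49.092) → (56.528,52.380), returning to the start.

Shape 3 is a regular polygon drawn with `<path>`. Its stroke #0000ff means score at S559, F1740. After flipping Y the toolpath is (101.351,80.077) → (98.561,52.392) → (71.369,46.489) → (57.352,70.527) → (75.882,91.285) → (101.351,80.077), returning to the start.

Shape 4 is a quadratic bezier drawn with `<path>`. Its stroke #000000 means cut at S908, F591. After flipping Y the toolpath is (184.787,26.083) → (172.445,41.065) → (165.819,52.258) → (164.907,59.664) → (169.710,63.282).

Shape 5 is a rectangle drawn with `<rect>`. Its stroke #0000ff means score at S559, F1740. After flipping Y the toolpath is (25.041,53.888) → (117.278,53.888) → (117.278,27.423) → (25.041,27.423) → (25.041,53.888), returning to the start.

Shape 6 is a rectangle drawn with `<path>`. Its stroke #000000 means cut at S908, F591. After flipping Y the toolpath is (123.605,56.615) → (142.073,56.615) → (142.073,24.957) → (123.605,24.957) → (123.605,56.615), returning to the start.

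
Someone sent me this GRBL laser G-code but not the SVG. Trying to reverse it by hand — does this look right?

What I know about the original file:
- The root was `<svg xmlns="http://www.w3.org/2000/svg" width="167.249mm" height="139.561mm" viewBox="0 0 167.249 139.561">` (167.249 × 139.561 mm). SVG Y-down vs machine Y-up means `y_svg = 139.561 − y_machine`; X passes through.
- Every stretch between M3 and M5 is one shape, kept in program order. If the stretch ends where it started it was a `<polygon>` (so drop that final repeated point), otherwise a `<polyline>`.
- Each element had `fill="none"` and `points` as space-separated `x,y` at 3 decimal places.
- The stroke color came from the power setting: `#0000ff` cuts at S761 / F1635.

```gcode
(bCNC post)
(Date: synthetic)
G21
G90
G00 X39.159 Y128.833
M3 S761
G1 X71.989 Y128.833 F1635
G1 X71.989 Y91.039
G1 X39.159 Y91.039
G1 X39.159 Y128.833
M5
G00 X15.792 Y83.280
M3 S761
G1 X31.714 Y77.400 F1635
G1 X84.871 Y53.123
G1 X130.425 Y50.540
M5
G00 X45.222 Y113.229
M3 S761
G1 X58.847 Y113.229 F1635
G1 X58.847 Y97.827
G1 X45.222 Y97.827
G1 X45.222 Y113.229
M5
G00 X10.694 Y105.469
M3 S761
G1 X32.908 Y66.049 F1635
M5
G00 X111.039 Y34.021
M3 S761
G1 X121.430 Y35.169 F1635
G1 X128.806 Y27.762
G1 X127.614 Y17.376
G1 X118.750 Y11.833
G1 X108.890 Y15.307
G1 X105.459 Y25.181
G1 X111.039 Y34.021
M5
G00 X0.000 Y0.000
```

<svg xmlns="http://www.w3.org/2000/svg" width="167.249mm" height="139.561mm" viewBox="0 0 167.249 139.561">
  <polygon points="39.159,10.728 71.989,10.728 71.989,48.522 39.159,48.522" fill="none" stroke="#0000ff"/>
  <polyline points="15.792,56.281 31.714,62.161 84.871,86.438 130.425,89.021" fill="none" stroke="#0000ff"/>
  <polygon points="45.222,26.332 58.847,26.332 58.847,41.734 45.222,41.734" fill="none" stroke="#0000ff"/>
  <polyline points="10.694,34.092 32.908,73.512" fill="none" stroke="#0000ff"/>
  <polygon points="111.039,105.540 121.430,104.392 128.806,111.799 127.614,122.185 118.750,127.728 108.890,124.254 105.459,114.380" fill="none" stroke="#0000ff"/>
</svg>

Each laser-on run becomes one SVG element. Flip Y back into SVG space with y_svg = 139.561 − y_machine. Every run uses S761, so all elements get stroke `#0000ff` (cut).

Run 1: The run returns to its start, so emit a `<polygon>` with points (Y-flipped): 39.159,10.728 71.989,10.728 71.989,48.522 39.159,48.522.

Run 2: The run is open, so emit a `<polyline>` with points (Y-flipped): 15.792,56.281 31.714,62.161 84.871,86.438 130.425,89.021.

Run 3: The run returns to its start, so emit a `<polygon>` with points (Y-flipped): 45.222,26.332 58.847,26.332 58.847,41.734 45.222,41.734.

Run 4: The run is open, so emit a `<polyline>` with points (Y-flipped): 10.694,34.092 32.908,73.512.

Run 5: The run returns to its start, so emit a `<polygon>` with points (Y-flipped): 111.039,105.540 121.430,104.392 128.806,111.799 127.614,122.185 118.750,127.728 108.890,124.254 105.459,114.380.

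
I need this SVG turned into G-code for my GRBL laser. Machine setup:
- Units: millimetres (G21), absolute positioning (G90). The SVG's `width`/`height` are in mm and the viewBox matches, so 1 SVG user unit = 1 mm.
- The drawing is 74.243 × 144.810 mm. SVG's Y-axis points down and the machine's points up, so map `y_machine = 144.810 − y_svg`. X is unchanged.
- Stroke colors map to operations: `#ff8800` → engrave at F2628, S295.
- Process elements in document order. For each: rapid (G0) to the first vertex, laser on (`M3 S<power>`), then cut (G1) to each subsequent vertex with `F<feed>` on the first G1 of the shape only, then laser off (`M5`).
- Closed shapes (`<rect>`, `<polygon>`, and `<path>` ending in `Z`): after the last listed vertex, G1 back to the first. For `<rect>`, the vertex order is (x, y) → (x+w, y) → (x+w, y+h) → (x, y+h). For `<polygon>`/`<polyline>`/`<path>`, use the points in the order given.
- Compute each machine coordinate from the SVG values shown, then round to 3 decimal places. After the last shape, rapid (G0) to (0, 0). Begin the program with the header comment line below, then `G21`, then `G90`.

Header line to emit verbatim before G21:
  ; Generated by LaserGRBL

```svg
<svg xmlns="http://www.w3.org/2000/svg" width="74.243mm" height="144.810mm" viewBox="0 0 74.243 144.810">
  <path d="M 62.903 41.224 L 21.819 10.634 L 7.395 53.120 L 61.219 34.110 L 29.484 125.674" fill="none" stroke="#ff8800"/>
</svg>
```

; Generated by LaserGRBL
G21
G90
G0 X62.903 Y103.586
M3 S295
G1 X21.819 Y134.176 F2628
G1 X7.395 Y91.690
G1 X61.219 Y110.700
G1 X29.484 Y19.136
M5
G0 X0.000 Y0.000

1 u = 1 mm; y_m = 144.810 − y.

[1] `<path>` open polyline, #ff8800→engrave S295 F2628: (62.903,103.586) → (21.819,134.176) → (7.395,91.690) → (61.219,110.700) → (29.484,19.136)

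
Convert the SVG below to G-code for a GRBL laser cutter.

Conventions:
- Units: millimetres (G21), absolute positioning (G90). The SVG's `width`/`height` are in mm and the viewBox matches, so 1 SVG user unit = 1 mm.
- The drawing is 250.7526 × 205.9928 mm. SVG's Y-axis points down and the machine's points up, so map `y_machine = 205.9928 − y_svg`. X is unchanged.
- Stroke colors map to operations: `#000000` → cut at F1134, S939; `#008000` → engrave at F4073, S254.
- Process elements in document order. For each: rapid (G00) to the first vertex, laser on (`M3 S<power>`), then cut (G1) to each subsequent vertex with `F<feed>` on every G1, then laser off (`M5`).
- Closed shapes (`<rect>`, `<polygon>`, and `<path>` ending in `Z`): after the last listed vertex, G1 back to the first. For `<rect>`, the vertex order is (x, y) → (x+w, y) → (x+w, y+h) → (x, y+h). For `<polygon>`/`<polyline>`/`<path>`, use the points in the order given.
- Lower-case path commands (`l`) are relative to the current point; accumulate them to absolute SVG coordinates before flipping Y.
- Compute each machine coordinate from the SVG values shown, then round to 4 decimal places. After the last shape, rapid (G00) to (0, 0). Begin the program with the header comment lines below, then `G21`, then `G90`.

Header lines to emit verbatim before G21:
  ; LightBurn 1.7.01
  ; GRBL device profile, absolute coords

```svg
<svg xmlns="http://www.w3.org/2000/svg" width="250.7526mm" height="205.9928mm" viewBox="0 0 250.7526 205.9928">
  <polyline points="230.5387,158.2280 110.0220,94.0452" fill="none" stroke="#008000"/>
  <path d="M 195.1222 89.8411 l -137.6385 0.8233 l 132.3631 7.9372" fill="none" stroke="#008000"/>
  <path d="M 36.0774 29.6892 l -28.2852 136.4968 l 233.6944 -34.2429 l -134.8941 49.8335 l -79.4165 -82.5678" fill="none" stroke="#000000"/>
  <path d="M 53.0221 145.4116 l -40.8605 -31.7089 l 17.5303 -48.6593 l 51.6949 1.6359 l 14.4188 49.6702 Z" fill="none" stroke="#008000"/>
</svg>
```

; LightBurn 1.7.01
; GRBL device profile, absolute coords
G21
G90
G00 X230.5387 Y47.7648
M3 S254
G1 X110.0220 Y111.9476 F4073
M5
G00 X195.1222 Y116.1517
M3 S254
G1 X57.4837 Y115.3284 F4073
G1 X189.8468 Y107.3912 F4073
M5
G00 X36.0774 Y176.3036
M3 S939
G1 X7.7922 Y39.8068 F1134
G1 X241.4866 Y74.0497 F1134
G1 X106.5925 Y24.2162 F1134
G1 X27.1760 Y106.7840 F1134
M5
G00 X53.0221 Y60.5812
M3 S254
G1 X12.1616 Y92.2901 F4073
G1 X29.6919 Y140.9494 F4073
G1 X81.3868 Y139.3135 F4073
G1 X95.8056 Y89.6433 F4073
G1 X53.0221 Y60.5812 F4073
M5
G00 X0.0000 Y0.0000

1 u = 1 mm; y_m = 205.9928 − y.

[1] `<polyline>` line segment, #008000→engrave S254 F4073: (230.5387,47.7648) → (110.0220,111.9476)

[2] `<path>` open polyline, #008000→engrave S254 F4073: (195.1222,116.1517) → (57.4837,115.3284) → (189.8468,107.3912)

[3] `<path>` open polyline, #000000→cut S939 F1134: (36.0774,176.3036) → (7.7922,39.8068) → (241.4866,74.0497) → (106.5925,24.2162) → (27.1760,106.7840)

[4] `<path>` regular polygon, #008000→engrave S254 F4073: (53.0221,60.5812) → (12.1616,92.2901) → (29.6919,140.9494) → (81.3868,139.3135) → (95.8056,89.6433) → (53.0221,60.5812) (closed)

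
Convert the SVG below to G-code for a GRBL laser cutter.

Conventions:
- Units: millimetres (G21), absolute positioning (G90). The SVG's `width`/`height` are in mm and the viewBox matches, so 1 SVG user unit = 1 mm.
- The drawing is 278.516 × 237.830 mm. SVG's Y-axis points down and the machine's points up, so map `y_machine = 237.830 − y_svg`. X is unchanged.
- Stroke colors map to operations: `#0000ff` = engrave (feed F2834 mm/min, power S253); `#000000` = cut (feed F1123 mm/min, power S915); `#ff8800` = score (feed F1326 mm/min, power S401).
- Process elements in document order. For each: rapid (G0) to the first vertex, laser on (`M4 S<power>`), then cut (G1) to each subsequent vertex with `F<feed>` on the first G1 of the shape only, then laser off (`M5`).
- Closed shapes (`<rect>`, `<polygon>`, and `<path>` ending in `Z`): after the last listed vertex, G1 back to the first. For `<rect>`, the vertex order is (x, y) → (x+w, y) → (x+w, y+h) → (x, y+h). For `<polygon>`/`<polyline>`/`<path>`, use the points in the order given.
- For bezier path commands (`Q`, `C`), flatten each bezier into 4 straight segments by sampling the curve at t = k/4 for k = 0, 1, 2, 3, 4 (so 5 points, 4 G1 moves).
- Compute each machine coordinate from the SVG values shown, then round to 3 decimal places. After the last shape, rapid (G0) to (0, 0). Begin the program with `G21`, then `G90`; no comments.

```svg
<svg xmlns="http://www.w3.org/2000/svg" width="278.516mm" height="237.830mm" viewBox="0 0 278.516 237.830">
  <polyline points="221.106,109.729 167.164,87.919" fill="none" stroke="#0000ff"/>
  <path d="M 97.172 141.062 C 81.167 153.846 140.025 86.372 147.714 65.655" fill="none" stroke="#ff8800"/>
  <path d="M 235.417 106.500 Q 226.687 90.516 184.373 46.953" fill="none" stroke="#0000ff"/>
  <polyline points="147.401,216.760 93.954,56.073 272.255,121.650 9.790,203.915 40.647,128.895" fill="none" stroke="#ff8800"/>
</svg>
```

1 u = 1 mm; y_m = 237.830 − y.

[1] `<polyline>` line segment, #0000ff→engrave S253 F2834: (221.106,128.101) → (167.164,149.911)

[2] `<path>` cubic bezier, #ff8800→score S401 F1326: (97.172,96.768) → (97.236,100.244) → (113.558,121.909) → (134.322,149.855) → (147.714,172.175)

[3] `<path>` quadratic bezier, #0000ff→engrave S253 F2834: (235.417,131.330) → (228.953,141.046) → (218.291,154.209) → (203.431,170.819) → (184.373,190.877)

[4] `<polyline>` open polyline, #ff8800→score S401 F1326: (147.401,21.070) → (93.954,181.757) → (272.255,116.180) → (9.790,33.915) → (40.647,108.935)

G21
G90
G0 X221.106 Y128.101
M4 S253
G1 X167.164 Y149.911 F2834
M5
G0 X97.172 Y96.768
M4 S401
G1 X97.236 Y100.244 F1326
G1 X113.558 Y121.909
G1 X134.322 Y149.855
G1 X147.714 Y172.175
M5
G0 X235.417 Y131.330
M4 S253
G1 X228.953 Y141.046 F2834
G1 X218.291 Y154.209
G1 X203.431 Y170.819
G1 X184.373 Y190.877
M5
G0 X147.401 Y21.070
M4 S401
G1 X93.954 Y181.757 F1326
G1 X272.255 Y116.180
G1 X9.790 Y33.915
G1 X40.647 Y108.935
M5
G0 X0.000 Y0.000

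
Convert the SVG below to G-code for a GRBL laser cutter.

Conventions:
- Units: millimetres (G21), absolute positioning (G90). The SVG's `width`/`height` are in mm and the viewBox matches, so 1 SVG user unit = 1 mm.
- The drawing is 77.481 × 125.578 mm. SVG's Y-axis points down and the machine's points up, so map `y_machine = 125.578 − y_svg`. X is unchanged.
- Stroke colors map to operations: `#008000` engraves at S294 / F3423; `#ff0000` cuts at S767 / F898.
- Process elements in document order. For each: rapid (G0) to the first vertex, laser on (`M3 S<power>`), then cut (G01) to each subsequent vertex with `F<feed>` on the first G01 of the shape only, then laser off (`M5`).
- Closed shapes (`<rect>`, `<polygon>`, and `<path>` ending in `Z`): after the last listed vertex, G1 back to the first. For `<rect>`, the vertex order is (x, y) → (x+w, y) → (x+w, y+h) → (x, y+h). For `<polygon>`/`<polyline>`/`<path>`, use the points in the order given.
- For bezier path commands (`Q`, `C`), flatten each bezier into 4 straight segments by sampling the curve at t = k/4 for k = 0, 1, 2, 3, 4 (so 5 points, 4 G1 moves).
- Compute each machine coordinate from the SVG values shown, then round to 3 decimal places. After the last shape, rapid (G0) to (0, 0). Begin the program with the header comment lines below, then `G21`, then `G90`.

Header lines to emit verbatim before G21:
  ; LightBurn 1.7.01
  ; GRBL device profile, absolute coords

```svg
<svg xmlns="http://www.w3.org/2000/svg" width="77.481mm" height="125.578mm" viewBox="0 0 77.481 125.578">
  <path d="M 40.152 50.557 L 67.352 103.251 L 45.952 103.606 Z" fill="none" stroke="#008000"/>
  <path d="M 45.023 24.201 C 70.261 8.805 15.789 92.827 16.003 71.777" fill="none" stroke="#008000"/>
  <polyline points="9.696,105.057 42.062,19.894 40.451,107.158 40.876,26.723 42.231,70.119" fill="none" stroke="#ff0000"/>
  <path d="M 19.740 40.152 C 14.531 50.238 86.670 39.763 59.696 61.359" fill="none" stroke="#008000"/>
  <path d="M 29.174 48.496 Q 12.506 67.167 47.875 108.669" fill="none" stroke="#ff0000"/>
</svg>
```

; LightBurn 1.7.01
; GRBL device profile, absolute coords
G21
G90
G0 X40.152 Y75.021
M3 S294
G01 X67.352 Y22.327 F3423
G01 X45.952 Y21.972
G01 X40.152 Y75.021
M5
G0 X45.023 Y101.377
M3 S294
G01 X51.106 Y97.478 F3423
G01 X39.897 Y75.469
G01 X23.996 Y54.519
G01 X16.003 Y53.801
M5
G0 X9.696 Y20.521
M3 S767
G01 X42.062 Y105.684 F898
G01 X40.451 Y18.420
G01 X40.876 Y98.855
G01 X42.231 Y55.459
M5
G0 X19.740 Y85.426
M3 S294
G01 X27.579 Y80.894 F3423
G01 X47.880 Y79.139
G01 X64.100 Y75.225
G01 X59.696 Y64.219
M5
G0 X29.174 Y77.082
M3 S767
G01 X24.092 Y66.320 F898
G01 X25.515 Y52.703
G01 X33.443 Y36.233
G01 X47.875 Y16.909
M5
G0 X0.000 Y0.000

Since the viewBox matches the mm dimensions, user units are millimetres directly. The only transform is the Y-flip y_m = 125.578 − y_svg.

Shape 1 is a closed polygon drawn with `<path>`. Its stroke #008000 means engrave at S294, F3423. After flipping Y the toolpath is (40.152,75.021) → (67.352,22.327) → (45.952,21.972) → (40.152,75.021), returning to the start.

Shape 2 is a cubic bezier drawn with `<path>`. Its stroke #008000 means engrave at S294, F3423. After flipping Y the toolpath is (45.023,101.377) → (51.106,97.478) → (39.897,75.469) → (23.996,54.519) → (16.003,53.801).

Shape 3 is a open polyline drawn with `<polyline>`. Its stroke #ff0000 means cut at S767, F898. After flipping Y the toolpath is (9.696,20.521) → (42.062,105.684) → (40.451,18.420) → (40.876,98.855) → (42.231,55.459).

Shape 4 is a cubic bezier drawn with `<path>`. Its stroke #008000 means engrave at S294, F3423. After flipping Y the toolpath is (19.740,85.426) → (27.579,80.894) → (47.880,79.139) → (64.100,75.225) → (59.696,64.219).

Shape 5 is a quadratic bezier drawn with `<path>`. Its stroke #ff0000 means cut at S767, F898. After flipping Y the toolpath is (29.174,77.082) → (24.092,66.320) → (25.515,52.703) → (33.443,36.233) → (47.875,16.909).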